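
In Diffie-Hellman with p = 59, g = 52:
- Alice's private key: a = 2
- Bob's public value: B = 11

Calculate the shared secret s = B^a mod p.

Step 1: s = B^a mod p = 11^2 mod 59.
  11^1 mod 59 = 11
  11^2 mod 59 = (11 * 11) mod 59 = 3
Result: shared secret = 3.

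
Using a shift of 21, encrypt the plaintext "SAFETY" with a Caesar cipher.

Step 1: For each letter, shift forward by 21 positions (mod 26).
  S (position 18) -> position (18+21) mod 26 = 13 -> N
  A (position 0) -> position (0+21) mod 26 = 21 -> V
  F (position 5) -> position (5+21) mod 26 = 0 -> A
  E (position 4) -> position (4+21) mod 26 = 25 -> Z
  T (position 19) -> position (19+21) mod 26 = 14 -> O
  Y (position 24) -> position (24+21) mod 26 = 19 -> T
Result: NVAZOT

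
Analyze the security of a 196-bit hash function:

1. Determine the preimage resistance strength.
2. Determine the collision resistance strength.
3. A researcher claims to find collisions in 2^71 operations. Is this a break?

Step 1: Preimage resistance requires brute-force of 2^196 operations.
Step 2: Collision resistance (birthday bound) = 2^(196/2) = 2^98.
Step 3: The claimed attack costs 2^71 operations.
Step 4: Since 2^71 < 2^98, the claimed attack beats the generic birthday bound, so collision resistance is broken.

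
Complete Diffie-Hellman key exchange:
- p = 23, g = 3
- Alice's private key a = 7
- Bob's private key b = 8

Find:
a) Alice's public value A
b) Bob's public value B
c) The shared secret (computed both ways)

Step 1: A = g^a mod p = 3^7 mod 23 = 2.
Step 2: B = g^b mod p = 3^8 mod 23 = 6.
Step 3: Alice computes s = B^a mod p = 6^7 mod 23 = 3.
Step 4: Bob computes s = A^b mod p = 2^8 mod 23 = 3.
Both sides agree: shared secret = 3.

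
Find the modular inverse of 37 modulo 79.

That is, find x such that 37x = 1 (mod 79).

Step 1: We need x such that 37 * x = 1 (mod 79).
Step 2: Using the extended Euclidean algorithm or trial:
  37 * 47 = 1739 = 22 * 79 + 1.
Step 3: Since 1739 mod 79 = 1, the inverse is x = 47.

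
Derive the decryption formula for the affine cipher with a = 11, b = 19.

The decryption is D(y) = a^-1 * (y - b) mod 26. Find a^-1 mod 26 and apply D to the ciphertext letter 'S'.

Step 1: Find a^-1, the modular inverse of 11 mod 26.
Step 2: We need 11 * a^-1 = 1 (mod 26).
Step 3: 11 * 19 = 209 = 8 * 26 + 1, so a^-1 = 19.
Step 4: D(y) = 19(y - 19) mod 26.
Step 5: Apply to 'S' (y = 18): D(18) = 19 * (18 - 19) mod 26 = 19 * -1 mod 26 = 7 -> 'H'.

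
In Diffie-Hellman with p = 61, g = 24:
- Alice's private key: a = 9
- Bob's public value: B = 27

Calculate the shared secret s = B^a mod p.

Step 1: s = B^a mod p = 27^9 mod 61.
  27^1 mod 61 = 27
  27^2 mod 61 = (27 * 27) mod 61 = 58
  27^3 mod 61 = (58 * 27) mod 61 = 41
  27^4 mod 61 = (41 * 27) mod 61 = 9
  27^5 mod 61 = (9 * 27) mod 61 = 60
  27^6 mod 61 = (60 * 27) mod 61 = 34
  27^7 mod 61 = (34 * 27) mod 61 = 3
  27^8 mod 61 = (3 * 27) mod 61 = 20
  27^9 mod 61 = (20 * 27) mod 61 = 52
Result: shared secret = 52.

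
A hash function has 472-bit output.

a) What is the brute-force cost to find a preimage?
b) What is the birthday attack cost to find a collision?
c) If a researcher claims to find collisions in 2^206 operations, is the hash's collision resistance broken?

Step 1: Preimage resistance requires brute-force of 2^472 operations.
Step 2: Collision resistance (birthday bound) = 2^(472/2) = 2^236.
Step 3: The claimed attack costs 2^206 operations.
Step 4: Since 2^206 < 2^236, the claimed attack beats the generic birthday bound, so collision resistance is broken.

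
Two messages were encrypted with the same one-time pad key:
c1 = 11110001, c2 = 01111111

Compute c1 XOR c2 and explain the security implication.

Step 1: c1 XOR c2 = (m1 XOR k) XOR (m2 XOR k).
Step 2: By XOR associativity/commutativity: = m1 XOR m2 XOR k XOR k = m1 XOR m2.
Step 3: 11110001 XOR 01111111 = 10001110 = 142.
Step 4: The key cancels out! An attacker learns m1 XOR m2 = 142, revealing the relationship between plaintexts.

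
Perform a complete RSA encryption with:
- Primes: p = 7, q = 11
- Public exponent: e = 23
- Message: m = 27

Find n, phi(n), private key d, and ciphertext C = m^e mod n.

Step 1: n = 7 * 11 = 77.
Step 2: phi(n) = (7-1)(11-1) = 6 * 10 = 60.
Step 3: Find d = 23^(-1) mod 60 = 47.
  Verify: 23 * 47 = 1081 = 1 (mod 60).
Step 4: C = 27^23 mod 77 = 48.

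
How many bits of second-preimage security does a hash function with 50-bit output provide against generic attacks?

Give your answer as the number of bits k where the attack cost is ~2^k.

Step 1: The hash has a 50-bit output.
Step 2: Second-preimage resistance means: given a specific input x, it should be infeasible to find a different y with h(y) = h(x).
With a 50-bit output, a generic search for a second preimage costs about 2^50 evaluations (each trial matches the fixed target with probability 2^-50).
Step 3: Security level = 50 bits.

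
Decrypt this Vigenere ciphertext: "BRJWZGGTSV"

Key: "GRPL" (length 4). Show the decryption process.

Step 1: Key 'GRPL' has length 4. Extended key: GRPLGRPLGR
Step 2: Decrypt each position:
  B(1) - G(6) = 21 = V
  R(17) - R(17) = 0 = A
  J(9) - P(15) = 20 = U
  W(22) - L(11) = 11 = L
  Z(25) - G(6) = 19 = T
  G(6) - R(17) = 15 = P
  G(6) - P(15) = 17 = R
  T(19) - L(11) = 8 = I
  S(18) - G(6) = 12 = M
  V(21) - R(17) = 4 = E
Plaintext: VAULTPRIME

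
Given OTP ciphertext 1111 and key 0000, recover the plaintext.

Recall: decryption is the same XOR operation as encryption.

Step 1: XOR ciphertext with key:
  Ciphertext: 1111
  Key:        0000
  XOR:        1111
Step 2: Plaintext = 1111 = 15 in decimal.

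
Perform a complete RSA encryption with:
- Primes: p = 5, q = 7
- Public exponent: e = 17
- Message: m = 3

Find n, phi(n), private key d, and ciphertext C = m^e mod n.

Step 1: n = 5 * 7 = 35.
Step 2: phi(n) = (5-1)(7-1) = 4 * 6 = 24.
Step 3: Find d = 17^(-1) mod 24 = 17.
  Verify: 17 * 17 = 289 = 1 (mod 24).
Step 4: C = 3^17 mod 35 = 33.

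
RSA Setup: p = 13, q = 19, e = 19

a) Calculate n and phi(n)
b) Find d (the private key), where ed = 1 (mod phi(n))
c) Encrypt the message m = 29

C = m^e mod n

Step 1: n = 13 * 19 = 247.
Step 2: phi(n) = (13-1)(19-1) = 12 * 18 = 216.
Step 3: Find d = 19^(-1) mod 216 = 91.
  Verify: 19 * 91 = 1729 = 1 (mod 216).
Step 4: C = 29^19 mod 247 = 29.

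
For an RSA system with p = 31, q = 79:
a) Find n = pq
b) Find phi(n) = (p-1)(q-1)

Step 1: n = p * q = 31 * 79 = 2449.
Step 2: phi(n) = (p-1)(q-1) = 30 * 78 = 2340.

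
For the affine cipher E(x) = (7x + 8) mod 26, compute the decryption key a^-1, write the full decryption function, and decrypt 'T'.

Step 1: Find a^-1, the modular inverse of 7 mod 26.
Step 2: We need 7 * a^-1 = 1 (mod 26).
Step 3: 7 * 15 = 105 = 4 * 26 + 1, so a^-1 = 15.
Step 4: D(y) = 15(y - 8) mod 26.
Step 5: Apply to 'T' (y = 19): D(19) = 15 * (19 - 8) mod 26 = 15 * 11 mod 26 = 9 -> 'J'.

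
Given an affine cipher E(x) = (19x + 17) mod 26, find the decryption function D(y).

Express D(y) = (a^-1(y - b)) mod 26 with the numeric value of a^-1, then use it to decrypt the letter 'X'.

Step 1: Find a^-1, the modular inverse of 19 mod 26.
Step 2: We need 19 * a^-1 = 1 (mod 26).
Step 3: 19 * 11 = 209 = 8 * 26 + 1, so a^-1 = 11.
Step 4: D(y) = 11(y - 17) mod 26.
Step 5: Apply to 'X' (y = 23): D(23) = 11 * (23 - 17) mod 26 = 11 * 6 mod 26 = 14 -> 'O'.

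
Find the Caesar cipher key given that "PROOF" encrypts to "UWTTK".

Step 1: Compare first letters: P (position 15) -> U (position 20).
Step 2: Shift = (20 - 15) mod 26 = 5.
The shift value is 5.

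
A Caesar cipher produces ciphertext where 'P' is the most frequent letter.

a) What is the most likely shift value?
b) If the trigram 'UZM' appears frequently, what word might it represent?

Step 1: In English, 'E' is the most frequent letter (12.7%).
Step 2: The most frequent ciphertext letter is 'P' (position 15).
Step 3: Shift = (15 - 4) mod 26 = 11.
Step 4: Decrypt 'UZM' by shifting back 11:
  U -> J
  Z -> O
  M -> B
Step 5: 'UZM' decrypts to 'JOB'.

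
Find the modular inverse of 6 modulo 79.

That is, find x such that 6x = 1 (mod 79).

Step 1: We need x such that 6 * x = 1 (mod 79).
Step 2: Using the extended Euclidean algorithm or trial:
  6 * 66 = 396 = 5 * 79 + 1.
Step 3: Since 396 mod 79 = 1, the inverse is x = 66.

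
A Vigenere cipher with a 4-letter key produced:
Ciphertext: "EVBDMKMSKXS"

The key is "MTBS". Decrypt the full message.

Step 1: Key 'MTBS' has length 4. Extended key: MTBSMTBSMTB
Step 2: Decrypt each position:
  E(4) - M(12) = 18 = S
  V(21) - T(19) = 2 = C
  B(1) - B(1) = 0 = A
  D(3) - S(18) = 11 = L
  M(12) - M(12) = 0 = A
  K(10) - T(19) = 17 = R
  M(12) - B(1) = 11 = L
  S(18) - S(18) = 0 = A
  K(10) - M(12) = 24 = Y
  X(23) - T(19) = 4 = E
  S(18) - B(1) = 17 = R
Plaintext: SCALARLAYER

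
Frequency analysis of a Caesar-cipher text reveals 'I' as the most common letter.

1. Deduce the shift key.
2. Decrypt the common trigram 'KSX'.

Step 1: In English, 'E' is the most frequent letter (12.7%).
Step 2: The most frequent ciphertext letter is 'I' (position 8).
Step 3: Shift = (8 - 4) mod 26 = 4.
Step 4: Decrypt 'KSX' by shifting back 4:
  K -> G
  S -> O
  X -> T
Step 5: 'KSX' decrypts to 'GOT'.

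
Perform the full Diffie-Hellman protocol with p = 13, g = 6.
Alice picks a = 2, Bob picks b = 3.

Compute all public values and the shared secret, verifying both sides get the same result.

Step 1: A = g^a mod p = 6^2 mod 13 = 10.
Step 2: B = g^b mod p = 6^3 mod 13 = 8.
Step 3: Alice computes s = B^a mod p = 8^2 mod 13 = 12.
Step 4: Bob computes s = A^b mod p = 10^3 mod 13 = 12.
Both sides agree: shared secret = 12.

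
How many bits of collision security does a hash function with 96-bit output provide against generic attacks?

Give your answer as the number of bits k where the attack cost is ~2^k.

Step 1: The hash has a 96-bit output.
Step 2: Collision resistance means it should be infeasible to find any x != y with h(x) = h(y).
By the birthday bound, a generic collision search succeeds after about sqrt(2^96) = 2^(96/2) = 2^48 evaluations.
Step 3: Security level = 48 bits.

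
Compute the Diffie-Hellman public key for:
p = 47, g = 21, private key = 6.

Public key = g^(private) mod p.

Step 1: A = g^a mod p = 21^6 mod 47.
  21^1 mod 47 = 21
  21^2 mod 47 = (21 * 21) mod 47 = 18
  21^3 mod 47 = (18 * 21) mod 47 = 2
  21^4 mod 47 = (2 * 21) mod 47 = 42
  21^5 mod 47 = (42 * 21) mod 47 = 36
  21^6 mod 47 = (36 * 21) mod 47 = 4
Result: A = 4.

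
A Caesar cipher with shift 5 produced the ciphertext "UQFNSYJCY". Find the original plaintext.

Step 1: Reverse the shift by subtracting 5 from each letter position.
  U (position 20) -> position (20-5) mod 26 = 15 -> P
  Q (position 16) -> position (16-5) mod 26 = 11 -> L
  F (position 5) -> position (5-5) mod 26 = 0 -> A
  N (position 13) -> position (13-5) mod 26 = 8 -> I
  S (position 18) -> position (18-5) mod 26 = 13 -> N
  Y (position 24) -> position (24-5) mod 26 = 19 -> T
  J (position 9) -> position (9-5) mod 26 = 4 -> E
  C (position 2) -> position (2-5) mod 26 = 23 -> X
  Y (position 24) -> position (24-5) mod 26 = 19 -> T
Decrypted message: PLAINTEXT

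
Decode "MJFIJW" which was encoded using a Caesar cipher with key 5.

Step 1: Reverse the shift by subtracting 5 from each letter position.
  M (position 12) -> position (12-5) mod 26 = 7 -> H
  J (position 9) -> position (9-5) mod 26 = 4 -> E
  F (position 5) -> position (5-5) mod 26 = 0 -> A
  I (position 8) -> position (8-5) mod 26 = 3 -> D
  J (position 9) -> position (9-5) mod 26 = 4 -> E
  W (position 22) -> position (22-5) mod 26 = 17 -> R
Decrypted message: HEADER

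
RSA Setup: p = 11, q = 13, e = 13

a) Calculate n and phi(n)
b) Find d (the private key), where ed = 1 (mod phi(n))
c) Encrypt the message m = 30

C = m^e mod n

Step 1: n = 11 * 13 = 143.
Step 2: phi(n) = (11-1)(13-1) = 10 * 12 = 120.
Step 3: Find d = 13^(-1) mod 120 = 37.
  Verify: 13 * 37 = 481 = 1 (mod 120).
Step 4: C = 30^13 mod 143 = 17.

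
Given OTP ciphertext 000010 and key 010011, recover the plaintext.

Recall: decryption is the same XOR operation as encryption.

Step 1: XOR ciphertext with key:
  Ciphertext: 000010
  Key:        010011
  XOR:        010001
Step 2: Plaintext = 010001 = 17 in decimal.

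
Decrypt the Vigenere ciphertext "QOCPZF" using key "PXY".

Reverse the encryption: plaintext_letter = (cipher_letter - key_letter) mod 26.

Step 1: Extend key: PXYPXY
Step 2: Decrypt each letter (c - k) mod 26:
  Q(16) - P(15) = (16-15) mod 26 = 1 = B
  O(14) - X(23) = (14-23) mod 26 = 17 = R
  C(2) - Y(24) = (2-24) mod 26 = 4 = E
  P(15) - P(15) = (15-15) mod 26 = 0 = A
  Z(25) - X(23) = (25-23) mod 26 = 2 = C
  F(5) - Y(24) = (5-24) mod 26 = 7 = H
Plaintext: BREACH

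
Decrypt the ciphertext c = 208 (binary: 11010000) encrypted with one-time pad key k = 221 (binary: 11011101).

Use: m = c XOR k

Step 1: XOR ciphertext with key:
  Ciphertext: 11010000
  Key:        11011101
  XOR:        00001101
Step 2: Plaintext = 00001101 = 13 in decimal.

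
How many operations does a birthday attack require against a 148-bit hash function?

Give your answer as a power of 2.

Step 1: The birthday paradox gives collision probability ~50% after sqrt(2^n) = 2^(n/2) hashes.
Step 2: For 148-bit output: 2^(148/2) = 2^74.
Step 3: Approximately 2^74 hash computations needed.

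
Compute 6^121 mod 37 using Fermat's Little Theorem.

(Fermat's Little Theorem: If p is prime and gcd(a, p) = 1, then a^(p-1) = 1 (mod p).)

Step 1: Since 37 is prime, by Fermat's Little Theorem: 6^36 = 1 (mod 37).
Step 2: Reduce exponent: 121 mod 36 = 13.
Step 3: So 6^121 = 6^13 (mod 37).
Step 4: 6^13 mod 37 = 6.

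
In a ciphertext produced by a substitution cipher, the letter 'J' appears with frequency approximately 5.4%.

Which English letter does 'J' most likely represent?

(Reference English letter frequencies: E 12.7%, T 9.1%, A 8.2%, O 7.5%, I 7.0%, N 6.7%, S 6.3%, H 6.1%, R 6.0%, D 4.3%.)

Step 1: The observed frequency is 5.4%.
Step 2: Compare with English frequencies:
  E: 12.7% (difference: 7.3%)
  T: 9.1% (difference: 3.7%)
  A: 8.2% (difference: 2.8%)
  O: 7.5% (difference: 2.1%)
  I: 7.0% (difference: 1.6%)
  N: 6.7% (difference: 1.3%)
  S: 6.3% (difference: 0.9%)
  H: 6.1% (difference: 0.7%)
  R: 6.0% (difference: 0.6%) <-- closest
  D: 4.3% (difference: 1.1%)
Step 3: 'J' most likely represents 'R' (frequency 6.0%).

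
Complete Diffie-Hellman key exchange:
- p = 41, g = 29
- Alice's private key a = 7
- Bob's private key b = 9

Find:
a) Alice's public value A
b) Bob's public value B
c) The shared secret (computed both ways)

Step 1: A = g^a mod p = 29^7 mod 41 = 19.
Step 2: B = g^b mod p = 29^9 mod 41 = 30.
Step 3: Alice computes s = B^a mod p = 30^7 mod 41 = 6.
Step 4: Bob computes s = A^b mod p = 19^9 mod 41 = 6.
Both sides agree: shared secret = 6.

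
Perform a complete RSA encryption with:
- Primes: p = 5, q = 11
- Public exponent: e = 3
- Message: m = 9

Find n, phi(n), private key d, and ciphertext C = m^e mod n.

Step 1: n = 5 * 11 = 55.
Step 2: phi(n) = (5-1)(11-1) = 4 * 10 = 40.
Step 3: Find d = 3^(-1) mod 40 = 27.
  Verify: 3 * 27 = 81 = 1 (mod 40).
Step 4: C = 9^3 mod 55 = 14.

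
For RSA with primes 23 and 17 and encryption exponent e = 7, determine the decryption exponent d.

Step 1: n = 23 * 17 = 391.
Step 2: phi(n) = 22 * 16 = 352.
Step 3: Find d such that 7 * d = 1 (mod 352).
Step 4: d = 7^(-1) mod 352 = 151.
Verification: 7 * 151 = 1057 = 3 * 352 + 1.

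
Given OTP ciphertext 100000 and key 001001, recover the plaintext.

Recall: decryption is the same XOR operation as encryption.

Step 1: XOR ciphertext with key:
  Ciphertext: 100000
  Key:        001001
  XOR:        101001
Step 2: Plaintext = 101001 = 41 in decimal.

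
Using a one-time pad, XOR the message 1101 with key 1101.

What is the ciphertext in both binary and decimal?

Step 1: Write out the XOR operation bit by bit:
  Message: 1101
  Key:     1101
  XOR:     0000
Step 2: Convert to decimal: 0000 = 0.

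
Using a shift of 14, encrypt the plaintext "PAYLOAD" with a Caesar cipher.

Step 1: For each letter, shift forward by 14 positions (mod 26).
  P (position 15) -> position (15+14) mod 26 = 3 -> D
  A (position 0) -> position (0+14) mod 26 = 14 -> O
  Y (position 24) -> position (24+14) mod 26 = 12 -> M
  L (position 11) -> position (11+14) mod 26 = 25 -> Z
  O (position 14) -> position (14+14) mod 26 = 2 -> C
  A (position 0) -> position (0+14) mod 26 = 14 -> O
  D (position 3) -> position (3+14) mod 26 = 17 -> R
Result: DOMZCOR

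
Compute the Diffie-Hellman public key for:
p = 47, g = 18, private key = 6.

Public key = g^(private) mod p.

Step 1: A = g^a mod p = 18^6 mod 47.
  18^1 mod 47 = 18
  18^2 mod 47 = (18 * 18) mod 47 = 42
  18^3 mod 47 = (42 * 18) mod 47 = 4
  18^4 mod 47 = (4 * 18) mod 47 = 25
  18^5 mod 47 = (25 * 18) mod 47 = 27
  18^6 mod 47 = (27 * 18) mod 47 = 16
Result: A = 16.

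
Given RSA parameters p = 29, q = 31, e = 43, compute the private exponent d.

Step 1: n = 29 * 31 = 899.
Step 2: phi(n) = 28 * 30 = 840.
Step 3: Find d such that 43 * d = 1 (mod 840).
Step 4: d = 43^(-1) mod 840 = 547.
Verification: 43 * 547 = 23521 = 28 * 840 + 1.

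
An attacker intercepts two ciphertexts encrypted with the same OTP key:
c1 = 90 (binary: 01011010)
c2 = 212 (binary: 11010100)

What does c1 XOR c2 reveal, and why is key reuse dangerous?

Step 1: c1 XOR c2 = (m1 XOR k) XOR (m2 XOR k).
Step 2: By XOR associativity/commutativity: = m1 XOR m2 XOR k XOR k = m1 XOR m2.
Step 3: 01011010 XOR 11010100 = 10001110 = 142.
Step 4: The key cancels out! An attacker learns m1 XOR m2 = 142, revealing the relationship between plaintexts.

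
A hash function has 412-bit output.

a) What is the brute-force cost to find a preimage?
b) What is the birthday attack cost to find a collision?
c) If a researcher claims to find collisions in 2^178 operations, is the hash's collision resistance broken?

Step 1: Preimage resistance requires brute-force of 2^412 operations.
Step 2: Collision resistance (birthday bound) = 2^(412/2) = 2^206.
Step 3: The claimed attack costs 2^178 operations.
Step 4: Since 2^178 < 2^206, the claimed attack beats the generic birthday bound, so collision resistance is broken.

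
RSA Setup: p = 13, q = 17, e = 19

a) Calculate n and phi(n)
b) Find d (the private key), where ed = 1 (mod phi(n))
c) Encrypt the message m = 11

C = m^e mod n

Step 1: n = 13 * 17 = 221.
Step 2: phi(n) = (13-1)(17-1) = 12 * 16 = 192.
Step 3: Find d = 19^(-1) mod 192 = 91.
  Verify: 19 * 91 = 1729 = 1 (mod 192).
Step 4: C = 11^19 mod 221 = 158.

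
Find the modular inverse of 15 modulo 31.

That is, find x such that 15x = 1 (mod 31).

Step 1: We need x such that 15 * x = 1 (mod 31).
Step 2: Using the extended Euclidean algorithm or trial:
  15 * 29 = 435 = 14 * 31 + 1.
Step 3: Since 435 mod 31 = 1, the inverse is x = 29.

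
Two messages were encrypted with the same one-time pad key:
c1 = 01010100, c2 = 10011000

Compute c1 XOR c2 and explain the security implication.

Step 1: c1 XOR c2 = (m1 XOR k) XOR (m2 XOR k).
Step 2: By XOR associativity/commutativity: = m1 XOR m2 XOR k XOR k = m1 XOR m2.
Step 3: 01010100 XOR 10011000 = 11001100 = 204.
Step 4: The key cancels out! An attacker learns m1 XOR m2 = 204, revealing the relationship between plaintexts.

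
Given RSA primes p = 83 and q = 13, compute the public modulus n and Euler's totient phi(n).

Step 1: n = p * q = 83 * 13 = 1079.
Step 2: phi(n) = (p-1)(q-1) = 82 * 12 = 984.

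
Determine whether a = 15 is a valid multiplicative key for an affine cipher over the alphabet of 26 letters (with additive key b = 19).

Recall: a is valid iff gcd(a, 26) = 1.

Step 1: Compute gcd(15, 26).
Step 2: gcd(15, 26) = 1.
Since gcd = 1, 15 is coprime with 26, so it is a valid key.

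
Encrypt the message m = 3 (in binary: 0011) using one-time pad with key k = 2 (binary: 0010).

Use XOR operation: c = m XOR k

Step 1: Write out the XOR operation bit by bit:
  Message: 0011
  Key:     0010
  XOR:     0001
Step 2: Convert to decimal: 0001 = 1.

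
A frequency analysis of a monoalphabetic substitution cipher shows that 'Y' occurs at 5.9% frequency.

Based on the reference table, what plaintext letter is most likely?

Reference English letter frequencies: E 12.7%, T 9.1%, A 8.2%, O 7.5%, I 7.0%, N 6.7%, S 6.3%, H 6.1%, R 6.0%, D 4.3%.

Step 1: The observed frequency is 5.9%.
Step 2: Compare with English frequencies:
  E: 12.7% (difference: 6.8%)
  T: 9.1% (difference: 3.2%)
  A: 8.2% (difference: 2.3%)
  O: 7.5% (difference: 1.6%)
  I: 7.0% (difference: 1.1%)
  N: 6.7% (difference: 0.8%)
  S: 6.3% (difference: 0.4%)
  H: 6.1% (difference: 0.2%)
  R: 6.0% (difference: 0.1%) <-- closest
  D: 4.3% (difference: 1.6%)
Step 3: 'Y' most likely represents 'R' (frequency 6.0%).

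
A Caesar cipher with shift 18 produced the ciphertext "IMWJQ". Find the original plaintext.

Step 1: Reverse the shift by subtracting 18 from each letter position.
  I (position 8) -> position (8-18) mod 26 = 16 -> Q
  M (position 12) -> position (12-18) mod 26 = 20 -> U
  W (position 22) -> position (22-18) mod 26 = 4 -> E
  J (position 9) -> position (9-18) mod 26 = 17 -> R
  Q (position 16) -> position (16-18) mod 26 = 24 -> Y
Decrypted message: QUERY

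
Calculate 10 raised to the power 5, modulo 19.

Step 1: Compute 10^5 mod 19 step by step, reducing modulo 19 at each step.
  10^1 mod 19 = 10
  10^2 mod 19 = (10 * 10) mod 19 = 5
  10^3 mod 19 = (5 * 10) mod 19 = 12
  10^4 mod 19 = (12 * 10) mod 19 = 6
  10^5 mod 19 = (6 * 10) mod 19 = 3
Step 2: Result = 3.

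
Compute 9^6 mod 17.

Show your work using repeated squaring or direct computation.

Step 1: Compute 9^6 mod 17 step by step, reducing modulo 17 at each step.
  9^1 mod 17 = 9
  9^2 mod 17 = (9 * 9) mod 17 = 13
  9^3 mod 17 = (13 * 9) mod 17 = 15
  9^4 mod 17 = (15 * 9) mod 17 = 16
  9^5 mod 17 = (16 * 9) mod 17 = 8
  9^6 mod 17 = (8 * 9) mod 17 = 4
Step 2: Result = 4.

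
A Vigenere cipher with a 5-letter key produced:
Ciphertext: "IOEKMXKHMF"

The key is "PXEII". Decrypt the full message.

Step 1: Key 'PXEII' has length 5. Extended key: PXEIIPXEII
Step 2: Decrypt each position:
  I(8) - P(15) = 19 = T
  O(14) - X(23) = 17 = R
  E(4) - E(4) = 0 = A
  K(10) - I(8) = 2 = C
  M(12) - I(8) = 4 = E
  X(23) - P(15) = 8 = I
  K(10) - X(23) = 13 = N
  H(7) - E(4) = 3 = D
  M(12) - I(8) = 4 = E
  F(5) - I(8) = 23 = X
Plaintext: TRACEINDEX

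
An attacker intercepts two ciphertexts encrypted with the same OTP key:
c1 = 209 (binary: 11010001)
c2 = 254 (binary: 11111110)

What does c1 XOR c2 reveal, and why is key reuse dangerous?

Step 1: c1 XOR c2 = (m1 XOR k) XOR (m2 XOR k).
Step 2: By XOR associativity/commutativity: = m1 XOR m2 XOR k XOR k = m1 XOR m2.
Step 3: 11010001 XOR 11111110 = 00101111 = 47.
Step 4: The key cancels out! An attacker learns m1 XOR m2 = 47, revealing the relationship between plaintexts.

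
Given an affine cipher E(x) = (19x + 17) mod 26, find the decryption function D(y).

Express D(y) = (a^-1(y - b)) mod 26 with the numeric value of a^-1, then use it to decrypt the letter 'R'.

Step 1: Find a^-1, the modular inverse of 19 mod 26.
Step 2: We need 19 * a^-1 = 1 (mod 26).
Step 3: 19 * 11 = 209 = 8 * 26 + 1, so a^-1 = 11.
Step 4: D(y) = 11(y - 17) mod 26.
Step 5: Apply to 'R' (y = 17): D(17) = 11 * (17 - 17) mod 26 = 11 * 0 mod 26 = 0 -> 'A'.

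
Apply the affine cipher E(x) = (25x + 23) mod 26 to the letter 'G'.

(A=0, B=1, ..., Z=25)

Step 1: Convert 'G' to number: x = 6.
Step 2: E(6) = (25 * 6 + 23) mod 26 = 173 mod 26 = 17.
Step 3: Convert 17 back to letter: R.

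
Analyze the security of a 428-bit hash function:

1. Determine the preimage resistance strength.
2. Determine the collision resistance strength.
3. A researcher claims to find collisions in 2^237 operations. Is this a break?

Step 1: Preimage resistance requires brute-force of 2^428 operations.
Step 2: Collision resistance (birthday bound) = 2^(428/2) = 2^214.
Step 3: The claimed attack costs 2^237 operations.
Step 4: Since 2^237 >= 2^214, the claimed attack is no faster than the generic birthday attack, so this does not break collision resistance.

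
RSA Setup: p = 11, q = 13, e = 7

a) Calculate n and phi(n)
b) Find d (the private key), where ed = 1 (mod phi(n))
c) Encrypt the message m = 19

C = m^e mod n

Step 1: n = 11 * 13 = 143.
Step 2: phi(n) = (11-1)(13-1) = 10 * 12 = 120.
Step 3: Find d = 7^(-1) mod 120 = 103.
  Verify: 7 * 103 = 721 = 1 (mod 120).
Step 4: C = 19^7 mod 143 = 46.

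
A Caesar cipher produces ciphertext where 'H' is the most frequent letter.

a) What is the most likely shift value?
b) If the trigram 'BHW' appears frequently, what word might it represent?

Step 1: In English, 'E' is the most frequent letter (12.7%).
Step 2: The most frequent ciphertext letter is 'H' (position 7).
Step 3: Shift = (7 - 4) mod 26 = 3.
Step 4: Decrypt 'BHW' by shifting back 3:
  B -> Y
  H -> E
  W -> T
Step 5: 'BHW' decrypts to 'YET'.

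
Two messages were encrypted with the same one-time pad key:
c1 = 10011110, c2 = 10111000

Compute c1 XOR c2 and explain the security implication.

Step 1: c1 XOR c2 = (m1 XOR k) XOR (m2 XOR k).
Step 2: By XOR associativity/commutativity: = m1 XOR m2 XOR k XOR k = m1 XOR m2.
Step 3: 10011110 XOR 10111000 = 00100110 = 38.
Step 4: The key cancels out! An attacker learns m1 XOR m2 = 38, revealing the relationship between plaintexts.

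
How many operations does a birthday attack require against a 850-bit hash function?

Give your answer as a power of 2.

Step 1: The birthday paradox gives collision probability ~50% after sqrt(2^n) = 2^(n/2) hashes.
Step 2: For 850-bit output: 2^(850/2) = 2^425.
Step 3: Approximately 2^425 hash computations needed.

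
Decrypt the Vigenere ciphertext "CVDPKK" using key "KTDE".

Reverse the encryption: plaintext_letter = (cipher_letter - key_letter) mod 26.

Step 1: Extend key: KTDEKT
Step 2: Decrypt each letter (c - k) mod 26:
  C(2) - K(10) = (2-10) mod 26 = 18 = S
  V(21) - T(19) = (21-19) mod 26 = 2 = C
  D(3) - D(3) = (3-3) mod 26 = 0 = A
  P(15) - E(4) = (15-4) mod 26 = 11 = L
  K(10) - K(10) = (10-10) mod 26 = 0 = A
  K(10) - T(19) = (10-19) mod 26 = 17 = R
Plaintext: SCALAR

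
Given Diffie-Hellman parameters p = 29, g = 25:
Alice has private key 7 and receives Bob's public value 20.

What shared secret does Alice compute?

Step 1: s = B^a mod p = 20^7 mod 29.
  20^1 mod 29 = 20
  20^2 mod 29 = (20 * 20) mod 29 = 23
  20^3 mod 29 = (23 * 20) mod 29 = 25
  20^4 mod 29 = (25 * 20) mod 29 = 7
  20^5 mod 29 = (7 * 20) mod 29 = 24
  20^6 mod 29 = (24 * 20) mod 29 = 16
  20^7 mod 29 = (16 * 20) mod 29 = 1
Result: shared secret = 1.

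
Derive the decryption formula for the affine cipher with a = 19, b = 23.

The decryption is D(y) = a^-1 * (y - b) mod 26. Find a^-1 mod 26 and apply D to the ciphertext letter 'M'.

Step 1: Find a^-1, the modular inverse of 19 mod 26.
Step 2: We need 19 * a^-1 = 1 (mod 26).
Step 3: 19 * 11 = 209 = 8 * 26 + 1, so a^-1 = 11.
Step 4: D(y) = 11(y - 23) mod 26.
Step 5: Apply to 'M' (y = 12): D(12) = 11 * (12 - 23) mod 26 = 11 * -11 mod 26 = 9 -> 'J'.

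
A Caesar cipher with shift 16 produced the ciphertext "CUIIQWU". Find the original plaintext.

Step 1: Reverse the shift by subtracting 16 from each letter position.
  C (position 2) -> position (2-16) mod 26 = 12 -> M
  U (position 20) -> position (20-16) mod 26 = 4 -> E
  I (position 8) -> position (8-16) mod 26 = 18 -> S
  I (position 8) -> position (8-16) mod 26 = 18 -> S
  Q (position 16) -> position (16-16) mod 26 = 0 -> A
  W (position 22) -> position (22-16) mod 26 = 6 -> G
  U (position 20) -> position (20-16) mod 26 = 4 -> E
Decrypted message: MESSAGE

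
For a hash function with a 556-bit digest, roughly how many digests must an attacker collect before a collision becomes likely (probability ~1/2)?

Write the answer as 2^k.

Step 1: The birthday paradox gives collision probability ~50% after sqrt(2^n) = 2^(n/2) hashes.
Step 2: For 556-bit output: 2^(556/2) = 2^278.
Step 3: Approximately 2^278 hash computations needed.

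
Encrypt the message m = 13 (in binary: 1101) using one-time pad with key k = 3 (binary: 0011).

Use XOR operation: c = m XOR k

Step 1: Write out the XOR operation bit by bit:
  Message: 1101
  Key:     0011
  XOR:     1110
Step 2: Convert to decimal: 1110 = 14.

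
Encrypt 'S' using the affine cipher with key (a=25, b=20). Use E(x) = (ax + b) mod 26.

Step 1: Convert 'S' to number: x = 18.
Step 2: E(18) = (25 * 18 + 20) mod 26 = 470 mod 26 = 2.
Step 3: Convert 2 back to letter: C.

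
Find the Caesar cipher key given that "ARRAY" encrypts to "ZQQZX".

Step 1: Compare first letters: A (position 0) -> Z (position 25).
Step 2: Shift = (25 - 0) mod 26 = 25.
The shift value is 25.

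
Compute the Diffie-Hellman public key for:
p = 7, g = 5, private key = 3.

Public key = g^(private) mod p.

Step 1: A = g^a mod p = 5^3 mod 7.
  5^1 mod 7 = 5
  5^2 mod 7 = (5 * 5) mod 7 = 4
  5^3 mod 7 = (4 * 5) mod 7 = 6
Result: A = 6.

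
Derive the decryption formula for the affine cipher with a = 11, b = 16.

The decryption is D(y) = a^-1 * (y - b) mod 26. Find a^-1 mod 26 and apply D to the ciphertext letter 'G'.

Step 1: Find a^-1, the modular inverse of 11 mod 26.
Step 2: We need 11 * a^-1 = 1 (mod 26).
Step 3: 11 * 19 = 209 = 8 * 26 + 1, so a^-1 = 19.
Step 4: D(y) = 19(y - 16) mod 26.
Step 5: Apply to 'G' (y = 6): D(6) = 19 * (6 - 16) mod 26 = 19 * -10 mod 26 = 18 -> 'S'.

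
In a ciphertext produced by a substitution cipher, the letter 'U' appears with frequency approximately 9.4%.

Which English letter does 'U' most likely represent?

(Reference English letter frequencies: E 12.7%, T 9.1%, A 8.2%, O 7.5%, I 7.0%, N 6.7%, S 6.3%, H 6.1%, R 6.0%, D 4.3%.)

Step 1: The observed frequency is 9.4%.
Step 2: Compare with English frequencies:
  E: 12.7% (difference: 3.3%)
  T: 9.1% (difference: 0.3%) <-- closest
  A: 8.2% (difference: 1.2%)
  O: 7.5% (difference: 1.9%)
  I: 7.0% (difference: 2.4%)
  N: 6.7% (difference: 2.7%)
  S: 6.3% (difference: 3.1%)
  H: 6.1% (difference: 3.3%)
  R: 6.0% (difference: 3.4%)
  D: 4.3% (difference: 5.1%)
Step 3: 'U' most likely represents 'T' (frequency 9.1%).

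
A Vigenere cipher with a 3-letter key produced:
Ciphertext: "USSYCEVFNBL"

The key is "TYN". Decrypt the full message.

Step 1: Key 'TYN' has length 3. Extended key: TYNTYNTYNTY
Step 2: Decrypt each position:
  U(20) - T(19) = 1 = B
  S(18) - Y(24) = 20 = U
  S(18) - N(13) = 5 = F
  Y(24) - T(19) = 5 = F
  C(2) - Y(24) = 4 = E
  E(4) - N(13) = 17 = R
  V(21) - T(19) = 2 = C
  F(5) - Y(24) = 7 = H
  N(13) - N(13) = 0 = A
  B(1) - T(19) = 8 = I
  L(11) - Y(24) = 13 = N
Plaintext: BUFFERCHAIN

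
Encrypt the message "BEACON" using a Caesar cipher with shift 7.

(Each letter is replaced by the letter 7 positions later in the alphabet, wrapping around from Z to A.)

Step 1: For each letter, shift forward by 7 positions (mod 26).
  B (position 1) -> position (1+7) mod 26 = 8 -> I
  E (position 4) -> position (4+7) mod 26 = 11 -> L
  A (position 0) -> position (0+7) mod 26 = 7 -> H
  C (position 2) -> position (2+7) mod 26 = 9 -> J
  O (position 14) -> position (14+7) mod 26 = 21 -> V
  N (position 13) -> position (13+7) mod 26 = 20 -> U
Result: ILHJVU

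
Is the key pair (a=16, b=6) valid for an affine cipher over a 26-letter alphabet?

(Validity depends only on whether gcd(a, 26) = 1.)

Step 1: Compute gcd(16, 26).
Step 2: gcd(16, 26) = 2.
Since gcd = 2 != 1, 16 shares a common factor with 26, so it cannot be used.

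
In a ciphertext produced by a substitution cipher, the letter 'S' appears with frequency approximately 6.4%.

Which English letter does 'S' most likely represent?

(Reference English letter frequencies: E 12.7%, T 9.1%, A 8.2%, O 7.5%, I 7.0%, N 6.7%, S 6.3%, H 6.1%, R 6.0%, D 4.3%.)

Step 1: The observed frequency is 6.4%.
Step 2: Compare with English frequencies:
  E: 12.7% (difference: 6.3%)
  T: 9.1% (difference: 2.7%)
  A: 8.2% (difference: 1.8%)
  O: 7.5% (difference: 1.1%)
  I: 7.0% (difference: 0.6%)
  N: 6.7% (difference: 0.3%)
  S: 6.3% (difference: 0.1%) <-- closest
  H: 6.1% (difference: 0.3%)
  R: 6.0% (difference: 0.4%)
  D: 4.3% (difference: 2.1%)
Step 3: 'S' most likely represents 'S' (frequency 6.3%).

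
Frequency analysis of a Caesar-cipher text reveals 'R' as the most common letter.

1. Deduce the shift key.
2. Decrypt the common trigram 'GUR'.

Step 1: In English, 'E' is the most frequent letter (12.7%).
Step 2: The most frequent ciphertext letter is 'R' (position 17).
Step 3: Shift = (17 - 4) mod 26 = 13.
Step 4: Decrypt 'GUR' by shifting back 13:
  G -> T
  U -> H
  R -> E
Step 5: 'GUR' decrypts to 'THE'.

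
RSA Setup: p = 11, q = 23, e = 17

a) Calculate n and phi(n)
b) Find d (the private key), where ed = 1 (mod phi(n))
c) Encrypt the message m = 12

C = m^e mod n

Step 1: n = 11 * 23 = 253.
Step 2: phi(n) = (11-1)(23-1) = 10 * 22 = 220.
Step 3: Find d = 17^(-1) mod 220 = 13.
  Verify: 17 * 13 = 221 = 1 (mod 220).
Step 4: C = 12^17 mod 253 = 78.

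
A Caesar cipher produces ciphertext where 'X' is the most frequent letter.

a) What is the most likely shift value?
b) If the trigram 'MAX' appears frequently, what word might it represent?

Step 1: In English, 'E' is the most frequent letter (12.7%).
Step 2: The most frequent ciphertext letter is 'X' (position 23).
Step 3: Shift = (23 - 4) mod 26 = 19.
Step 4: Decrypt 'MAX' by shifting back 19:
  M -> T
  A -> H
  X -> E
Step 5: 'MAX' decrypts to 'THE'.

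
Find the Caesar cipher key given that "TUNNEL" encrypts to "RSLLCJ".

Step 1: Compare first letters: T (position 19) -> R (position 17).
Step 2: Shift = (17 - 19) mod 26 = 24.
The shift value is 24.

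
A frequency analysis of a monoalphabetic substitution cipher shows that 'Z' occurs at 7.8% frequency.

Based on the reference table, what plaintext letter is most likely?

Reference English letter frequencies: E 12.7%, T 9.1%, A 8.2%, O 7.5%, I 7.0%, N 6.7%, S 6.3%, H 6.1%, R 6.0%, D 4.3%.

Step 1: The observed frequency is 7.8%.
Step 2: Compare with English frequencies:
  E: 12.7% (difference: 4.9%)
  T: 9.1% (difference: 1.3%)
  A: 8.2% (difference: 0.4%)
  O: 7.5% (difference: 0.3%) <-- closest
  I: 7.0% (difference: 0.8%)
  N: 6.7% (difference: 1.1%)
  S: 6.3% (difference: 1.5%)
  H: 6.1% (difference: 1.7%)
  R: 6.0% (difference: 1.8%)
  D: 4.3% (difference: 3.5%)
Step 3: 'Z' most likely represents 'O' (frequency 7.5%).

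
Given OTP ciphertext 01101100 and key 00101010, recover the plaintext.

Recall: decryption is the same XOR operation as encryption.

Step 1: XOR ciphertext with key:
  Ciphertext: 01101100
  Key:        00101010
  XOR:        01000110
Step 2: Plaintext = 01000110 = 70 in decimal.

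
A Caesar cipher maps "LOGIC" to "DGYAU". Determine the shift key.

Step 1: Compare first letters: L (position 11) -> D (position 3).
Step 2: Shift = (3 - 11) mod 26 = 18.
The shift value is 18.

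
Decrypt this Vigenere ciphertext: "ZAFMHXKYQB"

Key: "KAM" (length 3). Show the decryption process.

Step 1: Key 'KAM' has length 3. Extended key: KAMKAMKAMK
Step 2: Decrypt each position:
  Z(25) - K(10) = 15 = P
  A(0) - A(0) = 0 = A
  F(5) - M(12) = 19 = T
  M(12) - K(10) = 2 = C
  H(7) - A(0) = 7 = H
  X(23) - M(12) = 11 = L
  K(10) - K(10) = 0 = A
  Y(24) - A(0) = 24 = Y
  Q(16) - M(12) = 4 = E
  B(1) - K(10) = 17 = R
Plaintext: PATCHLAYER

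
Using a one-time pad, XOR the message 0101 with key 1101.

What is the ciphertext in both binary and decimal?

Step 1: Write out the XOR operation bit by bit:
  Message: 0101
  Key:     1101
  XOR:     1000
Step 2: Convert to decimal: 1000 = 8.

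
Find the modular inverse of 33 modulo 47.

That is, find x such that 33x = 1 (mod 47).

Step 1: We need x such that 33 * x = 1 (mod 47).
Step 2: Using the extended Euclidean algorithm or trial:
  33 * 10 = 330 = 7 * 47 + 1.
Step 3: Since 330 mod 47 = 1, the inverse is x = 10.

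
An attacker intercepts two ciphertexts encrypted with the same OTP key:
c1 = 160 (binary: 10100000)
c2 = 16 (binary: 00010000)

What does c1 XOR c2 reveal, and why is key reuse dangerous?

Step 1: c1 XOR c2 = (m1 XOR k) XOR (m2 XOR k).
Step 2: By XOR associativity/commutativity: = m1 XOR m2 XOR k XOR k = m1 XOR m2.
Step 3: 10100000 XOR 00010000 = 10110000 = 176.
Step 4: The key cancels out! An attacker learns m1 XOR m2 = 176, revealing the relationship between plaintexts.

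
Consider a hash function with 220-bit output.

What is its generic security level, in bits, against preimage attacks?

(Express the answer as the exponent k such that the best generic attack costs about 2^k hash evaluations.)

Step 1: The hash has a 220-bit output.
Step 2: Preimage resistance means: given a digest h(x), it should be infeasible to find any input that hashes to it.
With a 220-bit output there are 2^220 possible digests, so a generic brute-force preimage search costs about 2^220 evaluations.
Step 3: Security level = 220 bits.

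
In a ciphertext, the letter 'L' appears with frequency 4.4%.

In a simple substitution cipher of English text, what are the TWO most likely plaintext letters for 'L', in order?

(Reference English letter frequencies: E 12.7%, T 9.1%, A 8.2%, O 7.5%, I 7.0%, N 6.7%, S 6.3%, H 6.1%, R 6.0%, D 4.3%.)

Step 1: Observed frequency of 'L' is 4.4%.
Step 2: Compute distances to each reference frequency and sort:
  D (4.3%): difference = 0.1% <-- BEST
  R (6.0%): difference = 1.6% <-- RUNNER-UP
  H (6.1%): difference = 1.7%
  S (6.3%): difference = 1.9%
  N (6.7%): difference = 2.3%
Step 3: Most likely is 'D' (4.3%, diff 0.1%); second most likely is 'R' (6.0%, diff 1.6%).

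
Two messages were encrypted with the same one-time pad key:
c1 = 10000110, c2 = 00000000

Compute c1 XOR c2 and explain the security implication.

Step 1: c1 XOR c2 = (m1 XOR k) XOR (m2 XOR k).
Step 2: By XOR associativity/commutativity: = m1 XOR m2 XOR k XOR k = m1 XOR m2.
Step 3: 10000110 XOR 00000000 = 10000110 = 134.
Step 4: The key cancels out! An attacker learns m1 XOR m2 = 134, revealing the relationship between plaintexts.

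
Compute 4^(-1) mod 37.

Step 1: We need x such that 4 * x = 1 (mod 37).
Step 2: Using the extended Euclidean algorithm or trial:
  4 * 28 = 112 = 3 * 37 + 1.
Step 3: Since 112 mod 37 = 1, the inverse is x = 28.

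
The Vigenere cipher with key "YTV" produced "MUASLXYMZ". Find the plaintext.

Step 1: Extend key: YTVYTVYTV
Step 2: Decrypt each letter (c - k) mod 26:
  M(12) - Y(24) = (12-24) mod 26 = 14 = O
  U(20) - T(19) = (20-19) mod 26 = 1 = B
  A(0) - V(21) = (0-21) mod 26 = 5 = F
  S(18) - Y(24) = (18-24) mod 26 = 20 = U
  L(11) - T(19) = (11-19) mod 26 = 18 = S
  X(23) - V(21) = (23-21) mod 26 = 2 = C
  Y(24) - Y(24) = (24-24) mod 26 = 0 = A
  M(12) - T(19) = (12-19) mod 26 = 19 = T
  Z(25) - V(21) = (25-21) mod 26 = 4 = E
Plaintext: OBFUSCATE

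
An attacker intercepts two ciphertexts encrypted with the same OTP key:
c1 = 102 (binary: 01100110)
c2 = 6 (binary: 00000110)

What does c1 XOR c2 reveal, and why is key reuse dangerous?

Step 1: c1 XOR c2 = (m1 XOR k) XOR (m2 XOR k).
Step 2: By XOR associativity/commutativity: = m1 XOR m2 XOR k XOR k = m1 XOR m2.
Step 3: 01100110 XOR 00000110 = 01100000 = 96.
Step 4: The key cancels out! An attacker learns m1 XOR m2 = 96, revealing the relationship between plaintexts.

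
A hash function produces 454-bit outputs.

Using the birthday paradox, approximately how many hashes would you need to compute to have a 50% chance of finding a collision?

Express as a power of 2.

Step 1: The birthday paradox gives collision probability ~50% after sqrt(2^n) = 2^(n/2) hashes.
Step 2: For 454-bit output: 2^(454/2) = 2^227.
Step 3: Approximately 2^227 hash computations needed.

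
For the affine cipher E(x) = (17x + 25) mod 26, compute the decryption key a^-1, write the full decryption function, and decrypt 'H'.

Step 1: Find a^-1, the modular inverse of 17 mod 26.
Step 2: We need 17 * a^-1 = 1 (mod 26).
Step 3: 17 * 23 = 391 = 15 * 26 + 1, so a^-1 = 23.
Step 4: D(y) = 23(y - 25) mod 26.
Step 5: Apply to 'H' (y = 7): D(7) = 23 * (7 - 25) mod 26 = 23 * -18 mod 26 = 2 -> 'C'.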